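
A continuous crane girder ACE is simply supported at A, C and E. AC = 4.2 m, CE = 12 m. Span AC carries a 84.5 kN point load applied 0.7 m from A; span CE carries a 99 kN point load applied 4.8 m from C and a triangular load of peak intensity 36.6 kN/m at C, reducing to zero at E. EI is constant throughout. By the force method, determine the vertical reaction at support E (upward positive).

R_E = 76.41 kN

Take M_C as the redundant. Released structure: two simple spans AC and CE with a hinge at C.
Rotations at C on the released spans (each span's end-slope, ×1/EI):
  span AC: point load 84.5 at a = 0.7: Pab(L + a)/(6LEI) = 40.25/EI
  span CE: point load 99 at a = 4.8: Pab(L + b)/(6LEI) = 912.4/EI
  span CE: triangular load, peak 36.6: w₀L³/(45EI) = 1405/EI
  relative rotation θ_0 = (40.25 + 2318)/EI = 2358/EI
A unit hogging moment at C produces rotation L₁/(3EI) + L₂/(3EI) = 5.4/EI.
Slope continuity at C: θ_0 = M_C·5.4/EI, so M_C = 2358/5.4 = 436.7 kN·m (hogging).
Span CE, ΣM about E: R_C^{CE}·12 = 2470 + 436.7, so R_C^{CE} = 242.2 kN and R_E = 318.6 − 242.2 = 76.41 kN.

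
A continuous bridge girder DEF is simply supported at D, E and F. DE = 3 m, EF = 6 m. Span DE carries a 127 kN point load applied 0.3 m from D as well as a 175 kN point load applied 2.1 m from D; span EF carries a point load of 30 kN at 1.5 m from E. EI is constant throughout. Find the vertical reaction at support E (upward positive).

Release continuity at E by inserting a hinge; the redundant is the internal moment M_E. The primary structure is two simply-supported spans DE and EF.
End slopes at the hinge E, treating each span as simply supported:
  span DE: point load 127 at a = 0.3: Pab(L + a)/(6LEI) = 18.86/EI
  span DE: point load 175 at a = 2.1: Pab(L + a)/(6LEI) = 93.71/EI
  span EF: point load 30 at a = 1.5: Pab(L + b)/(6LEI) = 59.06/EI
  relative rotation θ_0 = (112.6 + 59.06)/EI = 171.6/EI
A unit hogging moment at E produces rotation L₁/(3EI) + L₂/(3EI) = 3/EI.
Compatibility: M_E·(L₁+L₂)/(3EI) = θ_0, giving M_E = 57.21 kN·m (hogging).
Span DE, ΣM about D with M_E applied at E: R_E^{DE}·3 = 405.6 + 57.21, so R_E^{DE} = 154.3 kN and R_D = 302 − 154.3 = 147.7 kN.
Span EF, ΣM about F: R_E^{EF}·6 = 135 + 57.21, so R_E^{EF} = 32.04 kN and R_F = 30 − 32.04 = -2.035 kN.
R_E = 154.3 + 32.04 = 186.3 kN.

R_E = 186.3 kN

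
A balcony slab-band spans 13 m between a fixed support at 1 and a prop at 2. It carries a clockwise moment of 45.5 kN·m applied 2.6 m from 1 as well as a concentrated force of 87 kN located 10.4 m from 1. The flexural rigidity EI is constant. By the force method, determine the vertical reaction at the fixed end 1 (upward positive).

Release the roller at 2. Primary structure: cantilever fixed at 1.
Downward deflection at the released point 2 due to the loads:
  clockwise couple 45.5 at a = 2.6: M₀a(2L − a)/(2EI) = 1384/EI
  point load 87 at a = 10.4: Pa²(3L − a)/(6EI) = 44854/EI
  δ_0 = 46238/EI
Flexibility coefficient — unit upward force at 2: δ_{22} = L³/(3EI) = 732.3/EI.
Compatibility at 2: δ_0 − R_2·δ_{22} = 0, so R_2 = 46238/732.3 = 63.14 kN.
Vertical equilibrium: R_1 = ΣP − R_2 = 87 − 63.14 = 23.86 kN.

R_1 = 23.86 kN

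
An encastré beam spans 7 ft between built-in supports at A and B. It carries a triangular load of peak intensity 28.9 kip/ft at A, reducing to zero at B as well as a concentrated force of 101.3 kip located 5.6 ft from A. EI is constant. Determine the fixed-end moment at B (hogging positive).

Take the two fixed-end moments M_A, M_B as redundants; the released structure is the simple span AB.
End rotations of the released simple span under the applied load (×1/EI):
  at A: triangular load, peak 28.9: w₀L³/(45EI) = 220.3/EI
  at B: triangular load, peak 28.9: 7w₀L³/(360EI) = 192.7/EI
  at A: point load 101.3 at a = 5.6: Pab(L + b)/(6LEI) = 158.8/EI
  at B: point load 101.3 at a = 5.6: Pab(L + a)/(6LEI) = 238.3/EI
  θ_A0 = 379.1/EI,  θ_B0 = 431/EI
Flexibility coefficients: a unit moment at one end gives L/(3EI) there and L/(6EI) at the far end, so f₁₁ = f₂₂ = 2.333/EI and f₁₂ = f₂₁ = 1.167/EI.
Compatibility — zero rotation at each built-in end:
  2.333 M_A + 1.167 M_B = 379.1
  1.167 M_A + 2.333 M_B = 431
Solving the pair gives M_A = 93.5 kip·ft and M_B = 138 kip·ft (hogging).

M_B = 138 kip·ft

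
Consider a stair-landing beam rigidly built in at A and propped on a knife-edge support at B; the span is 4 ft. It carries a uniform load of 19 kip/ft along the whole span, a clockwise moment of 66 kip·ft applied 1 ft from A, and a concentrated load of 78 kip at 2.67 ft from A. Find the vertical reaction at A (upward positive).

Remove the prop at B; the released (primary) structure is a cantilever built in at A.
Free-end deflection of the primary structure under the applied loading (downward +):
  UDL 19: wL⁴/(8EI) = 608/EI
  clockwise couple 66 at a = 1: M₀a(2L − a)/(2EI) = 231/EI
  point load 78 at a = 2.67: Pa²(3L − a)/(6EI) = 864.7/EI
  δ_0 = 1704/EI
Flexibility coefficient — unit upward force at B: δ_{BB} = L³/(3EI) = 21.33/EI.
Compatibility at B: δ_0 − R_B·δ_{BB} = 0, so R_B = 1704/21.33 = 79.86 kip.
Vertical equilibrium: R_A = ΣP − R_B = 154 − 79.86 = 74.14 kip.

R_A = 74.14 kip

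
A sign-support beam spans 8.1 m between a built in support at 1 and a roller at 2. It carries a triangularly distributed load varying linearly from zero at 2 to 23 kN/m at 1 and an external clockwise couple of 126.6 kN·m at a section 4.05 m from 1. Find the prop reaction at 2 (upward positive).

Release the roller at 2. Primary structure: cantilever fixed at 1.
Downward deflection at the released point 2 due to the loads:
  triangular load, peak 23 at the fixed end: w₀L⁴/(30EI) = 3300/EI
  clockwise couple 126.6 at a = 4.05: M₀a(2L − a)/(2EI) = 3115/EI
  δ_0 = 6415/EI
Tip deflection under a unit load at 2: L³/(3EI) = 177.1/EI.
The prop prevents deflection at 2: R_2 = δ_0/δ_{22} = 6415/177.1 = 36.21 kN.

R_2 = 36.21 kN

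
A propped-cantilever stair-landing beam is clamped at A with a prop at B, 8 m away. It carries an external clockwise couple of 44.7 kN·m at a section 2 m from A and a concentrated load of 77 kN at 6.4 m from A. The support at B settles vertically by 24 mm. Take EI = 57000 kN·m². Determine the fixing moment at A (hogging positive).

Choose R_B as the redundant. The primary structure is the cantilever fixed at A.
Downward deflection at the released point B due to the loads:
  clockwise couple 44.7 at a = 2: M₀a(2L − a)/(2EI) = 625.8/EI
  point load 77 at a = 6.4: Pa²(3L − a)/(6EI) = 9251/EI
  δ_0 = 9877/EI
Tip deflection under a unit load at B: L³/(3EI) = 170.7/EI.
With EI = 57000 kN·m²: δ_0 = 0.17329 m and δ_{BB} = 0.002994 m/kN.
Compatibility — the beam at B must follow the support down by 0.024 m: δ_0 − R_B·δ_{BB} = 0.024, so R_B = (0.17329 − 0.024)/0.002994 = 49.86 kN.
Moment equilibrium about A: M_A = Σ(load moments about A) − R_B·L = 537.5 − 49.86×8 = 138.6 kN·m.

M_A = 138.6 kN·m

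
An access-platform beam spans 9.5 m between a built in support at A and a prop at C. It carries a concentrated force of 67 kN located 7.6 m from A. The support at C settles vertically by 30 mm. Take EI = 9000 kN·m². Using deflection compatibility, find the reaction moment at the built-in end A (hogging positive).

Take the reaction at C as the redundant and release it; the primary structure is a cantilever fixed at A.
Downward deflection at the released point C due to the loads:
  point load 67 at a = 7.6: Pa²(3L − a)/(6EI) = 13480/EI
Tip deflection under a unit load at C: L³/(3EI) = 285.8/EI.
With EI = 9000 kN·m²: δ_0 = 1.4978 m and δ_{CC} = 0.031755 m/kN.
Compatibility — the beam at C must follow the support down by 0.03 m: δ_0 − R_C·δ_{CC} = 0.03, so R_C = (1.4978 − 0.03)/0.031755 = 46.22 kN.
Moment equilibrium about A: M_A = Σ(load moments about A) − R_C·L = 509.2 − 46.22×9.5 = 70.08 kN·m.

M_A = 70.08 kN·m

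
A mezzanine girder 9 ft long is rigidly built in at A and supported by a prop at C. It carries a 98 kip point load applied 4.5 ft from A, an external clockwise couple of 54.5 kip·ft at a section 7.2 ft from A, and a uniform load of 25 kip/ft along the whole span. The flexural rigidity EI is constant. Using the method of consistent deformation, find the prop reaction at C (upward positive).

R_C = 123.7 kip

Choose R_C as the redundant. The primary structure is the cantilever fixed at A.
Free-end deflection of the primary structure under the applied loading (downward +):
  point load 98 at a = 4.5: Pa²(3L − a)/(6EI) = 7442/EI
  clockwise couple 54.5 at a = 7.2: M₀a(2L − a)/(2EI) = 2119/EI
  UDL 25: wL⁴/(8EI) = 20503/EI
  δ_0 = 30064/EI
Flexibility coefficient — unit upward force at C: δ_{CC} = L³/(3EI) = 243/EI.
Compatibility at C: δ_0 − R_C·δ_{CC} = 0, so R_C = 30064/243 = 123.7 kip.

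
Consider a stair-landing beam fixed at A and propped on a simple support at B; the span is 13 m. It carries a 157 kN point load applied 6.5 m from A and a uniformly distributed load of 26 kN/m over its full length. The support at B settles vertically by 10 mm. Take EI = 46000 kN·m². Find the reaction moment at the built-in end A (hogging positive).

M_A = 940.1 kN·m

Remove the prop at B; the released (primary) structure is a cantilever built in at A.
Downward deflection at the released point B due to the loads:
  point load 157 at a = 6.5: Pa²(3L − a)/(6EI) = 35930/EI
  UDL 26: wL⁴/(8EI) = 92823/EI
  δ_0 = 128753/EI
Flexibility coefficient — unit upward force at B: δ_{BB} = L³/(3EI) = 732.3/EI.
With EI = 46000 kN·m²: δ_0 = 2.799 m and δ_{BB} = 0.01592 m/kN.
Compatibility — the beam at B must follow the support down by 0.01 m: δ_0 − R_B·δ_{BB} = 0.01, so R_B = (2.799 − 0.01)/0.01592 = 175.2 kN.
Moment equilibrium about A: M_A = Σ(load moments about A) − R_B·L = 3218 − 175.2×13 = 940.1 kN·m.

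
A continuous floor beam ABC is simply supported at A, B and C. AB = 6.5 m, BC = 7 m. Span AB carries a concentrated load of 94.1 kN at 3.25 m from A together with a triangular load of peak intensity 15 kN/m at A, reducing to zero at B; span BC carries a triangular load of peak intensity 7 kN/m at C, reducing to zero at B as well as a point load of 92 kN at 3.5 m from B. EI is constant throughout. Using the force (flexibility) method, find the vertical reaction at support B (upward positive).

Release continuity at B by inserting a hinge; the redundant is the internal moment M_B. The primary structure is two simply-supported spans AB and BC.
Rotations at B on the released spans (each span's end-slope, ×1/EI):
  span AB: point load 94.1 at a = 3.25: Pab(L + a)/(6LEI) = 248.5/EI
  span AB: triangular load, peak 15: 7w₀L³/(360EI) = 80.1/EI
  span BC: triangular load, peak 7: 7w₀L³/(360EI) = 46.69/EI
  span BC: point load 92 at a = 3.5: Pab(L + b)/(6LEI) = 281.8/EI
  relative rotation θ_0 = (328.6 + 328.4)/EI = 657/EI
A unit hogging moment at B produces rotation L₁/(3EI) + L₂/(3EI) = 4.5/EI.
Compatibility: M_B·(L₁+L₂)/(3EI) = θ_0, giving M_B = 146 kN·m (hogging).
Span AB, ΣM about A with M_B applied at B: R_B^{AB}·6.5 = 411.4 + 146, so R_B^{AB} = 85.76 kN and R_A = 142.8 − 85.76 = 57.09 kN.
Span BC, ΣM about C: R_B^{BC}·7 = 379.2 + 146, so R_B^{BC} = 75.02 kN and R_C = 116.5 − 75.02 = 41.48 kN.
R_B = 85.76 + 75.02 = 160.8 kN.

R_B = 160.8 kN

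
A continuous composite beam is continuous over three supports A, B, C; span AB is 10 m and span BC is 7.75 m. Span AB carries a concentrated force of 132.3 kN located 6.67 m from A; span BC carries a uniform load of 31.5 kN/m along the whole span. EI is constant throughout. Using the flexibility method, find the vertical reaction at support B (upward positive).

R_B = 265.6 kN

Insert a hinge at B; M_B is the redundant, and each span becomes simply supported.
Rotations at B on the released spans (each span's end-slope, ×1/EI):
  span AB: point load 132.3 at a = 6.67: Pab(L + a)/(6LEI) = 816.4/EI
  span BC: UDL 31.5: wL³/(24EI) = 610.9/EI
  relative rotation θ_0 = (816.4 + 610.9)/EI = 1427/EI
A unit hogging moment at B produces rotation L₁/(3EI) + L₂/(3EI) = 5.917/EI.
Compatibility: M_B·(L₁+L₂)/(3EI) = θ_0, giving M_B = 241.2 kN·m (hogging).
Span AB, ΣM about A with M_B applied at B: R_B^{AB}·10 = 882.4 + 241.2, so R_B^{AB} = 112.4 kN and R_A = 132.3 − 112.4 = 19.93 kN.
Span BC, ΣM about C: R_B^{BC}·7.75 = 946 + 241.2, so R_B^{BC} = 153.2 kN and R_C = 244.1 − 153.2 = 90.93 kN.
R_B = 112.4 + 153.2 = 265.6 kN.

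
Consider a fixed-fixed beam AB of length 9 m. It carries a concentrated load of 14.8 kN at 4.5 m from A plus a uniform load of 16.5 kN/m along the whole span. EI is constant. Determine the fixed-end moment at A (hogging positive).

M_A = 128 kN·m

Take the two fixed-end moments M_A, M_B as redundants; the released structure is the simple span AB.
End rotations of the released simple span under the applied load (×1/EI):
  at A: point load 14.8 at a = 4.5: Pab(L + b)/(6LEI) = 74.92/EI
  at B: point load 14.8 at a = 4.5: Pab(L + a)/(6LEI) = 74.92/EI
  at A: UDL 16.5: wL³/(24EI) = 501.2/EI
  at B: UDL 16.5: wL³/(24EI) = 501.2/EI
  θ_A0 = 576.1/EI,  θ_B0 = 576.1/EI
Flexibility coefficients: a unit moment at one end gives L/(3EI) there and L/(6EI) at the far end, so f₁₁ = f₂₂ = 3/EI and f₁₂ = f₂₁ = 1.5/EI.
Compatibility — zero rotation at each built-in end:
  3 M_A + 1.5 M_B = 576.1
  1.5 M_A + 3 M_B = 576.1
Solving the pair gives M_A = 128 kN·m and M_B = 128 kN·m (hogging).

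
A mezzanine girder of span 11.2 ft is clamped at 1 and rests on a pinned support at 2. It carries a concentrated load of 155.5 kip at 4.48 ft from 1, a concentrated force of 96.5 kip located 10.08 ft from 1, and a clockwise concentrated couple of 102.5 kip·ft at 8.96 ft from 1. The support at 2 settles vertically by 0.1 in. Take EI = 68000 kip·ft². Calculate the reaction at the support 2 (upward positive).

R_2 = 126.4 kip

Take the reaction at 2 as the redundant and release it; the primary structure is a cantilever fixed at 1.
Downward deflection at the released point 2 due to the loads:
  point load 155.5 at a = 4.48: Pa²(3L − a)/(6EI) = 15147/EI
  point load 96.5 at a = 10.08: Pa²(3L − a)/(6EI) = 38436/EI
  clockwise couple 102.5 at a = 8.96: M₀a(2L − a)/(2EI) = 6172/EI
  δ_0 = 59754/EI
Tip deflection under a unit load at 2: L³/(3EI) = 468.3/EI.
With EI = 68000 kip·ft²: δ_0 = 0.87874 ft and δ_{22} = 0.006887 ft/kip.
Compatibility — the beam at 2 must follow the support down by 0.008333 ft: δ_0 − R_2·δ_{22} = 0.008333, so R_2 = (0.87874 − 0.008333)/0.006887 = 126.4 kip.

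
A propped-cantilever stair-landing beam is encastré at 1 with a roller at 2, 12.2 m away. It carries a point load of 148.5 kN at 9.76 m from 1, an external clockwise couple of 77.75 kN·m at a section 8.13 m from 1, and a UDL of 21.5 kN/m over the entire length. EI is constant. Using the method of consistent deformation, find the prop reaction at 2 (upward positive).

R_2 = 211.4 kN

Take the reaction at 2 as the redundant and release it; the primary structure is a cantilever fixed at 1.
Primary-structure tip deflection at 2 by superposition:
  point load 148.5 at a = 9.76: Pa²(3L − a)/(6EI) = 63279/EI
  clockwise couple 77.75 at a = 8.13: M₀a(2L − a)/(2EI) = 5142/EI
  UDL 21.5: wL⁴/(8EI) = 59537/EI
  δ_0 = 127958/EI
Flexibility coefficient — unit upward force at 2: δ_{22} = L³/(3EI) = 605.3/EI.
The prop prevents deflection at 2: R_2 = δ_0/δ_{22} = 127958/605.3 = 211.4 kN.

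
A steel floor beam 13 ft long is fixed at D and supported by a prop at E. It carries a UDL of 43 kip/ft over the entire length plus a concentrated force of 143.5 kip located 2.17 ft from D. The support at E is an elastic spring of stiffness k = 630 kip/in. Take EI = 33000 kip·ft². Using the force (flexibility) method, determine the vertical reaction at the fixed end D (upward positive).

R_D = 488.5 kip

Choose R_E as the redundant. The primary structure is the cantilever fixed at D.
Downward deflection at the released point E due to the loads:
  UDL 43: wL⁴/(8EI) = 153515/EI
  point load 143.5 at a = 2.17: Pa²(3L − a)/(6EI) = 4148/EI
  δ_0 = 157663/EI
Tip deflection under a unit load at E: L³/(3EI) = 732.3/EI.
With EI = 33000 kip·ft²: δ_0 = 4.7777 ft and δ_{EE} = 0.022192 ft/kip.
Compatibility — the spring shortens by R_E/k under the reaction it provides: δ_0 − R_E·δ_{EE} = R_E/k. With 1/k = 1/(630×12) ft/kip = 0.000132 ft/kip, R_E = δ_0 / (δ_{EE} + 1/k) = 4.7777 / (0.022192 + 0.000132) = 214 kip.
Vertical equilibrium: R_D = ΣP − R_E = 702.5 − 214 = 488.5 kip.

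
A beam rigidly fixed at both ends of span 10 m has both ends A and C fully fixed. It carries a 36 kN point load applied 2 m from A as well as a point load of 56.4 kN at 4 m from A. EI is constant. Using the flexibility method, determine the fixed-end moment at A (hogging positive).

Release both end moments; the primary structure is a simply-supported span AC with redundants M_A and M_C.
Simple-span end rotations at A and C under the given loads:
  at A: point load 36 at a = 2: Pab(L + b)/(6LEI) = 172.8/EI
  at C: point load 36 at a = 2: Pab(L + a)/(6LEI) = 115.2/EI
  at A: point load 56.4 at a = 4: Pab(L + b)/(6LEI) = 361/EI
  at C: point load 56.4 at a = 4: Pab(L + a)/(6LEI) = 315.8/EI
  θ_A0 = 533.8/EI,  θ_C0 = 431/EI
Flexibility coefficients: a unit moment at one end gives L/(3EI) there and L/(6EI) at the far end, so f₁₁ = f₂₂ = 3.333/EI and f₁₂ = f₂₁ = 1.667/EI.
Compatibility — zero rotation at each built-in end:
  3.333 M_A + 1.667 M_C = 533.8
  1.667 M_A + 3.333 M_C = 431
Solving the pair gives M_A = 127.3 kN·m and M_C = 65.66 kN·m (hogging).

M_A = 127.3 kN·m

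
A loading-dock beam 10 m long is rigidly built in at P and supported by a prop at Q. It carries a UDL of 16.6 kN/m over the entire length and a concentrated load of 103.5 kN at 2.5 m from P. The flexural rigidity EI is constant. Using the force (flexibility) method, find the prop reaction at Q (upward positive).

Remove the prop at Q; the released (primary) structure is a cantilever built in at P.
Primary-structure tip deflection at Q by superposition:
  UDL 16.6: wL⁴/(8EI) = 20750/EI
  point load 103.5 at a = 2.5: Pa²(3L − a)/(6EI) = 2965/EI
  δ_0 = 23715/EI
Tip deflection under a unit load at Q: L³/(3EI) = 333.3/EI.
The prop prevents deflection at Q: R_Q = δ_0/δ_{QQ} = 23715/333.3 = 71.14 kN.

R_Q = 71.14 kN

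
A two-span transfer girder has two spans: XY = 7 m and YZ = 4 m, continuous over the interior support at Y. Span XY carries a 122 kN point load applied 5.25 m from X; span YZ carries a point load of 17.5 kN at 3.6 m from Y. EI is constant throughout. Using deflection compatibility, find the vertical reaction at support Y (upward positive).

R_Y = 128.8 kN

Release continuity at Y by inserting a hinge; the redundant is the internal moment M_Y. The primary structure is two simply-supported spans XY and YZ.
Rotations at Y on the released spans (each span's end-slope, ×1/EI):
  span XY: point load 122 at a = 5.25: Pab(L + a)/(6LEI) = 326.9/EI
  span YZ: point load 17.5 at a = 3.6: Pab(L + b)/(6LEI) = 4.62/EI
  relative rotation θ_0 = (326.9 + 4.62)/EI = 331.5/EI
A unit hogging moment at Y produces rotation L₁/(3EI) + L₂/(3EI) = 3.667/EI.
Slope continuity at Y: θ_0 = M_Y·3.667/EI, so M_Y = 331.5/3.667 = 90.42 kN·m (hogging).
Span XY, ΣM about X with M_Y applied at Y: R_Y^{XY}·7 = 640.5 + 90.42, so R_Y^{XY} = 104.4 kN and R_X = 122 − 104.4 = 17.58 kN.
Span YZ, ΣM about Z: R_Y^{YZ}·4 = 7 + 90.42, so R_Y^{YZ} = 24.36 kN and R_Z = 17.5 − 24.36 = -6.855 kN.
R_Y = 104.4 + 24.36 = 128.8 kN.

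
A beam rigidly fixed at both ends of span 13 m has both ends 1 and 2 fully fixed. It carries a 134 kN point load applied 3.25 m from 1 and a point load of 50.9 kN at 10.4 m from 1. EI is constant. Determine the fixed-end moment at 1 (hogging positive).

M_1 = 266.1 kN·m

Release both end moments; the primary structure is a simply-supported span 12 with redundants M_1 and M_2.
End rotations of the released simple span under the applied load (×1/EI):
  at 1: point load 134 at a = 3.25: Pab(L + b)/(6LEI) = 1238/EI
  at 2: point load 134 at a = 3.25: Pab(L + a)/(6LEI) = 884.6/EI
  at 1: point load 50.9 at a = 10.4: Pab(L + b)/(6LEI) = 275.3/EI
  at 2: point load 50.9 at a = 10.4: Pab(L + a)/(6LEI) = 412.9/EI
  θ_10 = 1514/EI,  θ_20 = 1298/EI
Flexibility coefficients: a unit moment at one end gives L/(3EI) there and L/(6EI) at the far end, so f₁₁ = f₂₂ = 4.333/EI and f₁₂ = f₂₁ = 2.167/EI.
Compatibility — zero rotation at each built-in end:
  4.333 M_1 + 2.167 M_2 = 1514
  2.167 M_1 + 4.333 M_2 = 1298
Solving the pair gives M_1 = 266.1 kN·m and M_2 = 166.4 kN·m (hogging).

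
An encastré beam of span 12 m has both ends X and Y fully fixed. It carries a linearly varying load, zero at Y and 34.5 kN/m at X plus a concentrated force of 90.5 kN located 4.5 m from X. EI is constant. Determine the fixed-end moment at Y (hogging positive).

Take the two fixed-end moments M_X, M_Y as redundants; the released structure is the simple span XY.
End rotations of the released simple span under the applied load (×1/EI):
  at X: triangular load, peak 34.5: w₀L³/(45EI) = 1325/EI
  at Y: triangular load, peak 34.5: 7w₀L³/(360EI) = 1159/EI
  at X: point load 90.5 at a = 4.5: Pab(L + b)/(6LEI) = 827.2/EI
  at Y: point load 90.5 at a = 4.5: Pab(L + a)/(6LEI) = 700/EI
  θ_X0 = 2152/EI,  θ_Y0 = 1859/EI
Flexibility coefficients: a unit moment at one end gives L/(3EI) there and L/(6EI) at the far end, so f₁₁ = f₂₂ = 4/EI and f₁₂ = f₂₁ = 2/EI.
Compatibility — zero rotation at each built-in end:
  4 M_X + 2 M_Y = 2152
  2 M_X + 4 M_Y = 1859
Solving the pair gives M_X = 407.5 kN·m and M_Y = 261 kN·m (hogging).

M_Y = 261 kN·m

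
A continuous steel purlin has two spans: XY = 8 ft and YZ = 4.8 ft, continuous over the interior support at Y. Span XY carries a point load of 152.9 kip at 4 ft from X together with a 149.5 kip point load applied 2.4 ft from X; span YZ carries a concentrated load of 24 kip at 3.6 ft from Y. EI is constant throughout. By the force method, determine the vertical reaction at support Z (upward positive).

R_Z = -34.17 kip

Take M_Y as the redundant. Released structure: two simple spans XY and YZ with a hinge at Y.
Rotations at Y on the released spans (each span's end-slope, ×1/EI):
  span XY: point load 152.9 at a = 4: Pab(L + a)/(6LEI) = 611.6/EI
  span XY: point load 149.5 at a = 2.4: Pab(L + a)/(6LEI) = 435.3/EI
  span YZ: point load 24 at a = 3.6: Pab(L + b)/(6LEI) = 21.6/EI
  relative rotation θ_0 = (1047 + 21.6)/EI = 1069/EI
A unit hogging moment at Y produces rotation L₁/(3EI) + L₂/(3EI) = 4.267/EI.
Slope continuity at Y: θ_0 = M_Y·4.267/EI, so M_Y = 1069/4.267 = 250.4 kip·ft (hogging).
Span YZ, ΣM about Z: R_Y^{YZ}·4.8 = 28.8 + 250.4, so R_Y^{YZ} = 58.17 kip and R_Z = 24 − 58.17 = -34.17 kip.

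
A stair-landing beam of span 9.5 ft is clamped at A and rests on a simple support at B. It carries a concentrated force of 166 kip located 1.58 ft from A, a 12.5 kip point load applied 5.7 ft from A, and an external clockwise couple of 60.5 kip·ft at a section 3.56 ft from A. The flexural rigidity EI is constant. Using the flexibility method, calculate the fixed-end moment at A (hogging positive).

M_A = 225.7 kip·ft

Take the reaction at B as the redundant and release it; the primary structure is a cantilever fixed at A.
Free-end deflection of the primary structure under the applied loading (downward +):
  point load 166 at a = 1.58: Pa²(3L − a)/(6EI) = 1859/EI
  point load 12.5 at a = 5.7: Pa²(3L − a)/(6EI) = 1543/EI
  clockwise couple 60.5 at a = 3.56: M₀a(2L − a)/(2EI) = 1663/EI
  δ_0 = 5065/EI
Flexibility coefficient — unit upward force at B: δ_{BB} = L³/(3EI) = 285.8/EI.
Compatibility at B: δ_0 − R_B·δ_{BB} = 0, so R_B = 5065/285.8 = 17.72 kip.
Moment equilibrium about A: M_A = Σ(load moments about A) − R_B·L = 394 − 17.72×9.5 = 225.7 kip·ft.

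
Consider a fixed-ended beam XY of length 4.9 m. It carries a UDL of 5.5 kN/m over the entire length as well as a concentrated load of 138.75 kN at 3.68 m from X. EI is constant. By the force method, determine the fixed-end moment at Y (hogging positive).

Release both end moments; the primary structure is a simply-supported span XY with redundants M_X and M_Y.
End rotations of the released simple span under the applied load (×1/EI):
  at X: UDL 5.5: wL³/(24EI) = 26.96/EI
  at Y: UDL 5.5: wL³/(24EI) = 26.96/EI
  at X: point load 138.75 at a = 3.68: Pab(L + b)/(6LEI) = 129.7/EI
  at Y: point load 138.75 at a = 3.68: Pab(L + a)/(6LEI) = 181.8/EI
  θ_X0 = 156.6/EI,  θ_Y0 = 208.8/EI
Flexibility coefficients: a unit moment at one end gives L/(3EI) there and L/(6EI) at the far end, so f₁₁ = f₂₂ = 1.633/EI and f₁₂ = f₂₁ = 0.8167/EI.
Compatibility — zero rotation at each built-in end:
  1.633 M_X + 0.8167 M_Y = 156.6
  0.8167 M_X + 1.633 M_Y = 208.8
Solving the pair gives M_X = 42.66 kN·m and M_Y = 106.5 kN·m (hogging).

M_Y = 106.5 kN·m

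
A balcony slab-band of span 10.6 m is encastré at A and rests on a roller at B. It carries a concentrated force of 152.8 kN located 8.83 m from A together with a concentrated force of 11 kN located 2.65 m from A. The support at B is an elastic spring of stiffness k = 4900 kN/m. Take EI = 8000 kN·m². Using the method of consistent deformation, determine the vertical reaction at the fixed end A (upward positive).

Take the reaction at B as the redundant and release it; the primary structure is a cantilever fixed at A.
Primary-structure tip deflection at B by superposition:
  point load 152.8 at a = 8.83: Pa²(3L − a)/(6EI) = 45609/EI
  point load 11 at a = 2.65: Pa²(3L − a)/(6EI) = 375.3/EI
  δ_0 = 45985/EI
Flexibility coefficient — unit upward force at B: δ_{BB} = L³/(3EI) = 397/EI.
With EI = 8000 kN·m²: δ_0 = 5.7481 m and δ_{BB} = 0.049626 m/kN.
Compatibility — the spring shortens by R_B/k under the reaction it provides: δ_0 − R_B·δ_{BB} = R_B/k. With 1/k = 0.000204 m/kN, R_B = δ_0 / (δ_{BB} + 1/k) = 5.7481 / (0.049626 + 0.000204) = 115.4 kN.
Vertical equilibrium: R_A = ΣP − R_B = 163.8 − 115.4 = 48.45 kN.

R_A = 48.45 kN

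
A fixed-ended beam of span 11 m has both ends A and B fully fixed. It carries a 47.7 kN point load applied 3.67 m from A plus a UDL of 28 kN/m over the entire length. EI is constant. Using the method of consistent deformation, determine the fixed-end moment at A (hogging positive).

Release both end moments; the primary structure is a simply-supported span AB with redundants M_A and M_B.
End rotations of the released simple span under the applied load (×1/EI):
  at A: point load 47.7 at a = 3.67: Pab(L + b)/(6LEI) = 356.4/EI
  at B: point load 47.7 at a = 3.67: Pab(L + a)/(6LEI) = 285.2/EI
  at A: UDL 28: wL³/(24EI) = 1553/EI
  at B: UDL 28: wL³/(24EI) = 1553/EI
  θ_A0 = 1909/EI,  θ_B0 = 1838/EI
Flexibility coefficients: a unit moment at one end gives L/(3EI) there and L/(6EI) at the far end, so f₁₁ = f₂₂ = 3.667/EI and f₁₂ = f₂₁ = 1.833/EI.
Compatibility — zero rotation at each built-in end:
  3.667 M_A + 1.833 M_B = 1909
  1.833 M_A + 3.667 M_B = 1838
Solving the pair gives M_A = 360.1 kN·m and M_B = 321.3 kN·m (hogging).

M_A = 360.1 kN·m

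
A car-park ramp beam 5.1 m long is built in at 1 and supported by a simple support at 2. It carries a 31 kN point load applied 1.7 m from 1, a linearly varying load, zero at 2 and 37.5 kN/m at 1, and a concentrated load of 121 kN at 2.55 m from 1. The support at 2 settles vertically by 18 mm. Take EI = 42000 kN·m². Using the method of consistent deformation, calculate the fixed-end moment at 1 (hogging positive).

Take the reaction at 2 as the redundant and release it; the primary structure is a cantilever fixed at 1.
Downward deflection at the released point 2 due to the loads:
  point load 31 at a = 1.7: Pa²(3L − a)/(6EI) = 203.1/EI
  triangular load, peak 37.5 at the fixed end: w₀L⁴/(30EI) = 845.7/EI
  point load 121 at a = 2.55: Pa²(3L − a)/(6EI) = 1672/EI
  δ_0 = 2721/EI
Flexibility coefficient — unit upward force at 2: δ_{22} = L³/(3EI) = 44.22/EI.
With EI = 42000 kN·m²: δ_0 = 0.064778 m and δ_{22} = 0.001053 m/kN.
Compatibility — the beam at 2 must follow the support down by 0.018 m: δ_0 − R_2·δ_{22} = 0.018, so R_2 = (0.064778 − 0.018)/0.001053 = 44.43 kN.
Moment equilibrium about 1: M_1 = Σ(load moments about 1) − R_2·L = 523.8 − 44.43×5.1 = 297.2 kN·m.

M_1 = 297.2 kN·m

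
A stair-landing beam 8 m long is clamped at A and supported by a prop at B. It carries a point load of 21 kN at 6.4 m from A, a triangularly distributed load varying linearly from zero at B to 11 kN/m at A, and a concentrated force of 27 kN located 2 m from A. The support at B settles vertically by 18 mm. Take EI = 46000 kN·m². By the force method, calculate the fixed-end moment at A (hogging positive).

Take the reaction at B as the redundant and release it; the primary structure is a cantilever fixed at A.
Deflection at B on the released cantilever, summing each load's contribution:
  point load 21 at a = 6.4: Pa²(3L − a)/(6EI) = 2523/EI
  triangular load, peak 11 at the fixed end: w₀L⁴/(30EI) = 1502/EI
  point load 27 at a = 2: Pa²(3L − a)/(6EI) = 396/EI
  δ_0 = 4421/EI
Flexibility coefficient — unit upward force at B: δ_{BB} = L³/(3EI) = 170.7/EI.
With EI = 46000 kN·m²: δ_0 = 0.096109 m and δ_{BB} = 0.00371 m/kN.
Compatibility — the beam at B must follow the support down by 0.018 m: δ_0 − R_B·δ_{BB} = 0.018, so R_B = (0.096109 − 0.018)/0.00371 = 21.05 kN.
Moment equilibrium about A: M_A = Σ(load moments about A) − R_B·L = 305.7 − 21.05×8 = 137.3 kN·m.

M_A = 137.3 kN·m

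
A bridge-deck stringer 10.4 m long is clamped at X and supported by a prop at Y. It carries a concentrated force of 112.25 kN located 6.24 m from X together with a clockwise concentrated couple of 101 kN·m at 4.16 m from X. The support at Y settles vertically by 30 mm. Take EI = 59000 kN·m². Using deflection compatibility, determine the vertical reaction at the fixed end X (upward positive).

Release the roller at Y. Primary structure: cantilever fixed at X.
Deflection at Y on the released cantilever, summing each load's contribution:
  point load 112.25 at a = 6.24: Pa²(3L − a)/(6EI) = 18182/EI
  clockwise couple 101 at a = 4.16: M₀a(2L − a)/(2EI) = 3496/EI
  δ_0 = 21678/EI
Flexibility coefficient — unit upward force at Y: δ_{YY} = L³/(3EI) = 375/EI.
With EI = 59000 kN·m²: δ_0 = 0.36742 m and δ_{YY} = 0.006355 m/kN.
Compatibility — the beam at Y must follow the support down by 0.03 m: δ_0 − R_Y·δ_{YY} = 0.03, so R_Y = (0.36742 − 0.03)/0.006355 = 53.09 kN.
Vertical equilibrium: R_X = ΣP − R_Y = 112.2 − 53.09 = 59.16 kN.

R_X = 59.16 kN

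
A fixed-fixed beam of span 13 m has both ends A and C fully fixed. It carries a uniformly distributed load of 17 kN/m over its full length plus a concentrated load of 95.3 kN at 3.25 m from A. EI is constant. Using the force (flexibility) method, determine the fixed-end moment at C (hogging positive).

Release both end moments; the primary structure is a simply-supported span AC with redundants M_A and M_C.
End rotations of the released simple span under the applied load (×1/EI):
  at A: UDL 17: wL³/(24EI) = 1556/EI
  at C: UDL 17: wL³/(24EI) = 1556/EI
  at A: point load 95.3 at a = 3.25: Pab(L + b)/(6LEI) = 880.8/EI
  at C: point load 95.3 at a = 3.25: Pab(L + a)/(6LEI) = 629.1/EI
  θ_A0 = 2437/EI,  θ_C0 = 2185/EI
Flexibility coefficients: a unit moment at one end gives L/(3EI) there and L/(6EI) at the far end, so f₁₁ = f₂₂ = 4.333/EI and f₁₂ = f₂₁ = 2.167/EI.
Compatibility — zero rotation at each built-in end:
  4.333 M_A + 2.167 M_C = 2437
  2.167 M_A + 4.333 M_C = 2185
Solving the pair gives M_A = 413.6 kN·m and M_C = 297.5 kN·m (hogging).

M_C = 297.5 kN·m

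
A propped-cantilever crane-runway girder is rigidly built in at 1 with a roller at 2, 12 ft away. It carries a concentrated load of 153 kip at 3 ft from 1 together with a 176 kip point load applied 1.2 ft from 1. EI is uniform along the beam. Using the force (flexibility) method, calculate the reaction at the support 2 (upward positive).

R_2 = 15.7 kip

Release the roller at 2. Primary structure: cantilever fixed at 1.
Downward deflection at the released point 2 due to the loads:
  point load 153 at a = 3: Pa²(3L − a)/(6EI) = 7574/EI
  point load 176 at a = 1.2: Pa²(3L − a)/(6EI) = 1470/EI
  δ_0 = 9043/EI
Tip deflection under a unit load at 2: L³/(3EI) = 576/EI.
The prop prevents deflection at 2: R_2 = δ_0/δ_{22} = 9043/576 = 15.7 kip.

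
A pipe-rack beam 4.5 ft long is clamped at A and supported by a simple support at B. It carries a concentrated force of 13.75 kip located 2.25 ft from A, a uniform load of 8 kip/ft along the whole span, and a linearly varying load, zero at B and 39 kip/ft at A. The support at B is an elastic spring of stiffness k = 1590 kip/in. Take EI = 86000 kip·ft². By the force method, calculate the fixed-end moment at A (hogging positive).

Remove the prop at B; the released (primary) structure is a cantilever built in at A.
Primary-structure tip deflection at B by superposition:
  point load 13.75 at a = 2.25: Pa²(3L − a)/(6EI) = 130.5/EI
  UDL 8: wL⁴/(8EI) = 410.1/EI
  triangular load, peak 39 at the fixed end: w₀L⁴/(30EI) = 533.1/EI
  δ_0 = 1074/EI
Tip deflection under a unit load at B: L³/(3EI) = 30.38/EI.
With EI = 86000 kip·ft²: δ_0 = 0.012484 ft and δ_{BB} = 0.000353 ft/kip.
Compatibility — the spring shortens by R_B/k under the reaction it provides: δ_0 − R_B·δ_{BB} = R_B/k. With 1/k = 1/(1590×12) ft/kip = 0.000052 ft/kip, R_B = δ_0 / (δ_{BB} + 1/k) = 0.012484 / (0.000353 + 0.000052) = 30.78 kip.
Moment equilibrium about A: M_A = Σ(load moments about A) − R_B·L = 243.6 − 30.78×4.5 = 105.1 kip·ft.

M_A = 105.1 kip·ft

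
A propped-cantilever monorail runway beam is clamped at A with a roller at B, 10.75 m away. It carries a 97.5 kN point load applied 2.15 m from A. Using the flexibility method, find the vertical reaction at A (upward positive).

Choose R_B as the redundant. The primary structure is the cantilever fixed at A.
Deflection at B on the released cantilever, summing each load's contribution:
  point load 97.5 at a = 2.15: Pa²(3L − a)/(6EI) = 2261/EI
Tip deflection under a unit load at B: L³/(3EI) = 414.1/EI.
The prop prevents deflection at B: R_B = δ_0/δ_{BB} = 2261/414.1 = 5.46 kN.
Vertical equilibrium: R_A = ΣP − R_B = 97.5 − 5.46 = 92.04 kN.

R_A = 92.04 kN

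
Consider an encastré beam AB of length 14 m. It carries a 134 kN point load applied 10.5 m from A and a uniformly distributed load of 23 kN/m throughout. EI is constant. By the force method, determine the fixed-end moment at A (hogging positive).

M_A = 463.6 kN·m

Take the two fixed-end moments M_A, M_B as redundants; the released structure is the simple span AB.
Simple-span end rotations at A and B under the given loads:
  at A: point load 134 at a = 10.5: Pab(L + b)/(6LEI) = 1026/EI
  at B: point load 134 at a = 10.5: Pab(L + a)/(6LEI) = 1436/EI
  at A: UDL 23: wL³/(24EI) = 2630/EI
  at B: UDL 23: wL³/(24EI) = 2630/EI
  θ_A0 = 3656/EI,  θ_B0 = 4066/EI
Flexibility coefficients: a unit moment at one end gives L/(3EI) there and L/(6EI) at the far end, so f₁₁ = f₂₂ = 4.667/EI and f₁₂ = f₂₁ = 2.333/EI.
Compatibility — zero rotation at each built-in end:
  4.667 M_A + 2.333 M_B = 3656
  2.333 M_A + 4.667 M_B = 4066
Solving the pair gives M_A = 463.6 kN·m and M_B = 639.5 kN·m (hogging).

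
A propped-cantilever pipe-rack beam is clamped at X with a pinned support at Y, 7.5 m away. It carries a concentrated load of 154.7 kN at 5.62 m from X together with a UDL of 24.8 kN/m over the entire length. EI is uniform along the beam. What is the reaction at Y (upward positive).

Remove the prop at Y; the released (primary) structure is a cantilever built in at X.
Downward deflection at the released point Y due to the loads:
  point load 154.7 at a = 5.62: Pa²(3L − a)/(6EI) = 13746/EI
  UDL 24.8: wL⁴/(8EI) = 9809/EI
  δ_0 = 23555/EI
Tip deflection under a unit load at Y: L³/(3EI) = 140.6/EI.
The prop prevents deflection at Y: R_Y = δ_0/δ_{YY} = 23555/140.6 = 167.5 kN.

R_Y = 167.5 kN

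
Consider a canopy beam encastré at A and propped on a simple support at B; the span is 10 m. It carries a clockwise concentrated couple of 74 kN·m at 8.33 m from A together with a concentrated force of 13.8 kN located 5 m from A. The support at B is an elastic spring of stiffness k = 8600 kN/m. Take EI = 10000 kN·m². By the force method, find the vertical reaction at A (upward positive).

Choose R_B as the redundant. The primary structure is the cantilever fixed at A.
Deflection at B on the released cantilever, summing each load's contribution:
  clockwise couple 74 at a = 8.33: M₀a(2L − a)/(2EI) = 3597/EI
  point load 13.8 at a = 5: Pa²(3L − a)/(6EI) = 1438/EI
  δ_0 = 5034/EI
Flexibility coefficient — unit upward force at B: δ_{BB} = L³/(3EI) = 333.3/EI.
With EI = 10000 kN·m²: δ_0 = 0.50343 m and δ_{BB} = 0.033333 m/kN.
Compatibility — the spring shortens by R_B/k under the reaction it provides: δ_0 − R_B·δ_{BB} = R_B/k. With 1/k = 0.000116 m/kN, R_B = δ_0 / (δ_{BB} + 1/k) = 0.50343 / (0.033333 + 0.000116) = 15.05 kN.
Vertical equilibrium: R_A = ΣP − R_B = 13.8 − 15.05 = -1.25 kN.

R_A = -1.25 kN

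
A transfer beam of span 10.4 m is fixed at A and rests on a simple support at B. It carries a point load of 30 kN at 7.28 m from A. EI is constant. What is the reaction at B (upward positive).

R_B = 16.91 kN

Choose R_B as the redundant. The primary structure is the cantilever fixed at A.
Free-end deflection of the primary structure under the applied loading (downward +):
  point load 30 at a = 7.28: Pa²(3L − a)/(6EI) = 6339/EI
Tip deflection under a unit load at B: L³/(3EI) = 375/EI.
The prop prevents deflection at B: R_B = δ_0/δ_{BB} = 6339/375 = 16.91 kN.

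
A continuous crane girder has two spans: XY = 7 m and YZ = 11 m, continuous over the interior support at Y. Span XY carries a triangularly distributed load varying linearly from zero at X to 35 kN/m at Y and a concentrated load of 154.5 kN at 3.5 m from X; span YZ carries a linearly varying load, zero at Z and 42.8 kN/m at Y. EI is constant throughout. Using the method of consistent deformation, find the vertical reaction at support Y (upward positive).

Take M_Y as the redundant. Released structure: two simple spans XY and YZ with a hinge at Y.
End slopes at the hinge Y, treating each span as simply supported:
  span XY: triangular load, peak 35: w₀L³/(45EI) = 266.8/EI
  span XY: point load 154.5 at a = 3.5: Pab(L + a)/(6LEI) = 473.2/EI
  span YZ: triangular load, peak 42.8: w₀L³/(45EI) = 1266/EI
  relative rotation θ_0 = (739.9 + 1266)/EI = 2006/EI
A unit hogging moment at Y produces rotation L₁/(3EI) + L₂/(3EI) = 6/EI.
Slope continuity at Y: θ_0 = M_Y·6/EI, so M_Y = 2006/6 = 334.3 kN·m (hogging).
Span XY, ΣM about X with M_Y applied at Y: R_Y^{XY}·7 = 1112 + 334.3, so R_Y^{XY} = 206.7 kN and R_X = 277 − 206.7 = 70.32 kN.
Span YZ, ΣM about Z: R_Y^{YZ}·11 = 1726 + 334.3, so R_Y^{YZ} = 187.3 kN and R_Z = 235.4 − 187.3 = 48.07 kN.
R_Y = 206.7 + 187.3 = 394 kN.

R_Y = 394 kN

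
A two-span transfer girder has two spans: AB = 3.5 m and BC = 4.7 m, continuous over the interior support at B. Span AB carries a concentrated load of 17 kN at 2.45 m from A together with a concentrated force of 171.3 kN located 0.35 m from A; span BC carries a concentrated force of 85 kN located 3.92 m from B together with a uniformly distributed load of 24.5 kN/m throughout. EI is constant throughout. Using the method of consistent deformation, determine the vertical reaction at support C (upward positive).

Take M_B as the redundant. Released structure: two simple spans AB and BC with a hinge at B.
Discontinuity in slope at B on the released structure — sum the simple-span end rotations:
  span AB: point load 17 at a = 2.45: Pab(L + a)/(6LEI) = 12.39/EI
  span AB: point load 171.3 at a = 0.35: Pab(L + a)/(6LEI) = 34.62/EI
  span BC: point load 85 at a = 3.92: Pab(L + b)/(6LEI) = 50.5/EI
  span BC: UDL 24.5: wL³/(24EI) = 106/EI
  relative rotation θ_0 = (47.01 + 156.5)/EI = 203.5/EI
A unit hogging moment at B produces rotation L₁/(3EI) + L₂/(3EI) = 2.733/EI.
Compatibility: M_B·(L₁+L₂)/(3EI) = θ_0, giving M_B = 74.45 kN·m (hogging).
Span BC, ΣM about C: R_B^{BC}·4.7 = 336.9 + 74.45, so R_B^{BC} = 87.52 kN and R_C = 200.2 − 87.52 = 112.6 kN.

R_C = 112.6 kN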